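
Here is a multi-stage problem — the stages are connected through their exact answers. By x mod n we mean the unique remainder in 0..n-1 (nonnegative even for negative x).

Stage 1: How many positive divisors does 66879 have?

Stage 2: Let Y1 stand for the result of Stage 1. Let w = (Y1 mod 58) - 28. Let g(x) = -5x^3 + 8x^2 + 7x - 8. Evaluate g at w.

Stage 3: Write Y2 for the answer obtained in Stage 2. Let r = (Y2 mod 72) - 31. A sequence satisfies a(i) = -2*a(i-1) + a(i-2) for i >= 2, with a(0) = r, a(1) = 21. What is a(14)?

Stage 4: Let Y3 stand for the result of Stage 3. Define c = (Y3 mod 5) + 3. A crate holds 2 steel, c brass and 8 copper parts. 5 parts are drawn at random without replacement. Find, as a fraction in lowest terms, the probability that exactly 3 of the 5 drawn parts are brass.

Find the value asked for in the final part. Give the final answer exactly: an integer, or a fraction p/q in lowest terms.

5/143

Stage 1: 66879 = 3^3 * 2477; number of divisors = (3+1) * (1+1) = 8; answer 8
Stage 2: Y1 = 8; w = -20; -5*(-20)^3 + 8*(-20)^2 + 7*(-20)^1 - 8 = (40000) + (3200) + (-140) + (-8) = 43052; answer 43052
Stage 3: Y2 = 43052; r = 37; a(2) = -2*(21) + 1*(37) = -5; iterating: a(2)=-5, a(3)=31, a(4)=-67, a(5)=165, a(6)=-397, a(7)=959, a(8)=-2315, a(9)=5589, a(10)=-13493, a(11)=32575, a(12)=-78643, a(13)=189861, a(14)=-458365; answer -458365
Stage 4: Y3 = -458365; c = 3; total draws C(13,5) = 1287; favorable C(3,3)*C(10,2) = 45; P = 5/143; answer 5/143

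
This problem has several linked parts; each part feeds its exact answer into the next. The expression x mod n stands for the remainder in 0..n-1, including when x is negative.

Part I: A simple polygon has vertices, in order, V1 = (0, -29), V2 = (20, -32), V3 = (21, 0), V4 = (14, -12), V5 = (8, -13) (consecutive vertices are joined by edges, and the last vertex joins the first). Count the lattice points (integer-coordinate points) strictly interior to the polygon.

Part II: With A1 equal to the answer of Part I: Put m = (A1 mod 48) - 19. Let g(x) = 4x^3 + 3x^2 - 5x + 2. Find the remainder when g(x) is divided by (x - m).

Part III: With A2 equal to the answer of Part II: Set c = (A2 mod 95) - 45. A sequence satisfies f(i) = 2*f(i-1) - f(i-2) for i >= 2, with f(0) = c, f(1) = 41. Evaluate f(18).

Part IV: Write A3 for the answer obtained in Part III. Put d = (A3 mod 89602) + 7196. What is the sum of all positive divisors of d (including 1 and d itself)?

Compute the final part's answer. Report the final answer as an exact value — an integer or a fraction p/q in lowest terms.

16492

Part I: cross terms: (0*-32 - 20*-29)=580, (20*0 - 21*-32)=672, (21*-12 - 14*0)=-252, (14*-13 - 8*-12)=-86, (8*-29 - 0*-13)=-232; twice the area = |682| = 682; area = 341; boundary points = 1 + 1 + 1 + 1 + 8 = 12; strictly interior points = area - boundary/2 + 1 = 336; answer 336
Part II: A1 = 336; m = -19; remainder = value at the root: 4*(-19)^3 + 3*(-19)^2 - 5*(-19)^1 + 2 = (-27436) + (1083) + (95) + (2) = -26256; answer -26256
Part III: A2 = -26256; c = 14; f(2) = 2*(41) - 1*(14) = 68; iterating: f(2)=68, f(3)=95, f(4)=122, f(5)=149, f(6)=176, f(7)=203, f(8)=230, f(9)=257, f(10)=284, f(11)=311, f(12)=338, f(13)=365, f(14)=392, f(15)=419, f(16)=446, f(17)=473, f(18)=500; answer 500
Part IV: A3 = 500; d = 7696; 7696 = 2^4 * 13 * 37; sigma = (1 + 2 + 4 + 8 + 16) * (1 + 13) * (1 + 37) = 31 * 14 * 38 = 16492; answer 16492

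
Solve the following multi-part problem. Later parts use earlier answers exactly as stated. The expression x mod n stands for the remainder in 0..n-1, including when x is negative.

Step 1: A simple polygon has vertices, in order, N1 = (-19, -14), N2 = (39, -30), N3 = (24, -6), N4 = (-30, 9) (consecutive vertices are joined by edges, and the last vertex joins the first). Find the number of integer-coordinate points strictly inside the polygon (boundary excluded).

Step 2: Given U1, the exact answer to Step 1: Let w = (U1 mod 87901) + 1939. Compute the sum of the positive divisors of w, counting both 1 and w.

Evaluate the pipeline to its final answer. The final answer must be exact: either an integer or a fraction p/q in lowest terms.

5766

Step 1: cross terms: (-19*-30 - 39*-14)=1116, (39*-6 - 24*-30)=486, (24*9 - -30*-6)=36, (-30*-14 - -19*9)=591; twice the area = |2229| = 2229; area = 2229/2; boundary points = 2 + 3 + 3 + 1 = 9; strictly interior points = area - boundary/2 + 1 = 1111; answer 1111
Step 2: U1 = 1111; w = 3050; 3050 = 2 * 5^2 * 61; sigma = (1 + 2) * (1 + 5 + 25) * (1 + 61) = 3 * 31 * 62 = 5766; answer 5766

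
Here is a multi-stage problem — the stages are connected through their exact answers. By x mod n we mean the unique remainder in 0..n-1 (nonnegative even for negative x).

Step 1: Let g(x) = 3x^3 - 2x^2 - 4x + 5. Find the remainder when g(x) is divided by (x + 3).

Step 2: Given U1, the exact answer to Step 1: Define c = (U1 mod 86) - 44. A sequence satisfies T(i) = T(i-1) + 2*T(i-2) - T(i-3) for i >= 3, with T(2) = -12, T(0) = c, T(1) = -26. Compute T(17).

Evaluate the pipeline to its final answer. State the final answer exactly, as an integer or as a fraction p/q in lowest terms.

-57440

Step 1: remainder = value at the root: 3*(-3)^3 - 2*(-3)^2 - 4*(-3)^1 + 5 = (-81) + (-18) + (12) + (5) = -82; answer -82
Step 2: U1 = -82; c = -40; T(3) = 1*(-12) + 2*(-26) - 1*(-40) = -24; iterating: T(3)=-24, T(4)=-22, T(5)=-58, T(6)=-78, T(7)=-172, T(8)=-270, T(9)=-536, T(10)=-904, T(11)=-1706, T(12)=-2978, T(13)=-5486, T(14)=-9736, T(15)=-17730, T(16)=-31716, T(17)=-57440; answer -57440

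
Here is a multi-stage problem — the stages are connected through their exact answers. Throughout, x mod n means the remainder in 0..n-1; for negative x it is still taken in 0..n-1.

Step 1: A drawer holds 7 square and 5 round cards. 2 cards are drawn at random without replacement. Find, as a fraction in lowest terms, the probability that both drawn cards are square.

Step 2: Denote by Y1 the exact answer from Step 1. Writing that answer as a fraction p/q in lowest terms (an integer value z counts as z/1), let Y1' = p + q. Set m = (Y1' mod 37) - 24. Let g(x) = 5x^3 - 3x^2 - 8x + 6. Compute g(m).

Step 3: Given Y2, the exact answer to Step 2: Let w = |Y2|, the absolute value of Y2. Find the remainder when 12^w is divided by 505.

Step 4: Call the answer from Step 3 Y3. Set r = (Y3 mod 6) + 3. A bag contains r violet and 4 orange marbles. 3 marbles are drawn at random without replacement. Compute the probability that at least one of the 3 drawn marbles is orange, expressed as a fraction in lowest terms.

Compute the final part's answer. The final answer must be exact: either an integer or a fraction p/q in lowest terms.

Step 1: total draws C(12,2) = 66; favorable C(7,2) = 21; P = 7/22; answer 7/22
Step 2: Y1 = 7/22; threaded value p + q = 29; m = 5; 5*(5)^3 - 3*(5)^2 - 8*(5)^1 + 6 = (625) + (-75) + (-40) + (6) = 516; answer 516
Step 3: Y2 = 516; w = 516; squarings mod 505: 12^1=12, 12^2=144, 12^4=31, 12^8=456, 12^16=381, 12^32=226, 12^64=71, 12^128=496, 12^256=81, 12^512=501; 12^516 = 12^4 * 12^512 = 381 (mod 505); answer 381
Step 4: Y3 = 381; r = 6; total draws C(10,3) = 120; complement C(6,3) = 20; favorable 120 - 20 = 100; P = 5/6; answer 5/6

5/6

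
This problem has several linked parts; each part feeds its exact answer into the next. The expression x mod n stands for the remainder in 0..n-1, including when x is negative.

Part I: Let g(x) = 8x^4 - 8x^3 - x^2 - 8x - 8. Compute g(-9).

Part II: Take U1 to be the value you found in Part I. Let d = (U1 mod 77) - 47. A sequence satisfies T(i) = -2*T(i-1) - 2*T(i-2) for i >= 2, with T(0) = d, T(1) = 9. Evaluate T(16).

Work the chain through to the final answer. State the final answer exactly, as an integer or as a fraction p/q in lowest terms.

Part I: 8*(-9)^4 - 8*(-9)^3 - 1*(-9)^2 - 8*(-9)^1 - 8 = (52488) + (5832) + (-81) + (72) + (-8) = 58303; answer 58303
Part II: U1 = 58303; d = -33; T(2) = -2*(9) - 2*(-33) = 48; iterating: T(2)=48, T(3)=-114, T(4)=132, T(5)=-36, T(6)=-192, T(7)=456, T(8)=-528, T(9)=144, T(10)=768, T(11)=-1824, T(12)=2112, T(13)=-576, T(14)=-3072, T(15)=7296, T(16)=-8448; answer -8448

-8448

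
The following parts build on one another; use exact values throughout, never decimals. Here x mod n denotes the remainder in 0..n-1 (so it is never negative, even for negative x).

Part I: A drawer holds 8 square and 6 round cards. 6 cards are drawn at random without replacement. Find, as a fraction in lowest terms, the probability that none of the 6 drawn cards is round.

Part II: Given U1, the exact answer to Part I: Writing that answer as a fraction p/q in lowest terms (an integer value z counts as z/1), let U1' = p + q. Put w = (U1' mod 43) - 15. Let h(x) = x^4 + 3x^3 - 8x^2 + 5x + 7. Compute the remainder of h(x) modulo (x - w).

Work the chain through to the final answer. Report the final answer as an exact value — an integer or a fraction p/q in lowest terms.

14347

Part I: total draws C(14,6) = 3003; favorable C(8,6) = 28; P = 4/429; answer 4/429
Part II: U1 = 4/429; threaded value p + q = 433; w = -12; remainder = value at the root: 1*(-12)^4 + 3*(-12)^3 - 8*(-12)^2 + 5*(-12)^1 + 7 = (20736) + (-5184) + (-1152) + (-60) + (7) = 14347; answer 14347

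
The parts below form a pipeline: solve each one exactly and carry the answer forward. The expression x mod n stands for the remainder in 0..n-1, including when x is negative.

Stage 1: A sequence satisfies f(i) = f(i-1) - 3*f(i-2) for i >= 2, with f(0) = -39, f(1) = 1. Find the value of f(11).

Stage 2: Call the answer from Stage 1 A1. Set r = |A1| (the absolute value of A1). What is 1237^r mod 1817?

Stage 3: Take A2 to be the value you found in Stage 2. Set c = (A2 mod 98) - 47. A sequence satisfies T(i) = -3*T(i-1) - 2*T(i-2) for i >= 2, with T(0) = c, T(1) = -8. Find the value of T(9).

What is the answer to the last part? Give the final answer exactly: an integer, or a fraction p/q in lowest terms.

-14288

Stage 1: f(2) = 1*(1) - 3*(-39) = 118; iterating: f(2)=118, f(3)=115, f(4)=-239, f(5)=-584, f(6)=133, f(7)=1885, f(8)=1486, f(9)=-4169, f(10)=-8627, f(11)=3880; answer 3880
Stage 2: A1 = 3880; r = 3880; squarings mod 1817: 1237^1=1237, 1237^2=255, 1237^4=1430, 1237^8=775, 1237^16=1015, 1237^32=1803, 1237^64=196, 1237^128=259, 1237^256=1669, 1237^512=100, 1237^1024=915, 1237^2048=1405; 1237^3880 = 1237^8 * 1237^32 * 1237^256 * 1237^512 * 1237^1024 * 1237^2048 = 223 (mod 1817); answer 223
Stage 3: A2 = 223; c = -20; T(2) = -3*(-8) - 2*(-20) = 64; iterating: T(2)=64, T(3)=-176, T(4)=400, T(5)=-848, T(6)=1744, T(7)=-3536, T(8)=7120, T(9)=-14288; answer -14288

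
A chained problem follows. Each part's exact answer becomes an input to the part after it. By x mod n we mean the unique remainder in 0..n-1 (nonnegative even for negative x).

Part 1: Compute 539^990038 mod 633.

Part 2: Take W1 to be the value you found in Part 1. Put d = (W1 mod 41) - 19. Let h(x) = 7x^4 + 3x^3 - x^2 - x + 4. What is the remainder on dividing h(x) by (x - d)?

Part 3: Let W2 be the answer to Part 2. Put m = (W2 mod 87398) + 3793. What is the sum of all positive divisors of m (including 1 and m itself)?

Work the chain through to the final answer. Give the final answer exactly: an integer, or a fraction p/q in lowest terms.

47120

Part 1: squarings mod 633: 539^1=539, 539^2=607, 539^4=43, 539^8=583, 539^16=601, 539^32=391, 539^64=328, 539^128=607, 539^256=43, 539^512=583, 539^1024=601, 539^2048=391, 539^4096=328, 539^8192=607, 539^16384=43, 539^32768=583, 539^65536=601, 539^131072=391, 539^262144=328, 539^524288=607; 539^990038 = 539^2 * 539^4 * 539^16 * 539^64 * 539^256 * 539^512 * 539^2048 * 539^4096 * 539^65536 * 539^131072 * 539^262144 * 539^524288 = 196 (mod 633); answer 196
Part 2: W1 = 196; d = 13; remainder = value at the root: 7*(13)^4 + 3*(13)^3 - 1*(13)^2 - 1*(13)^1 + 4 = (199927) + (6591) + (-169) + (-13) + (4) = 206340; answer 206340
Part 3: W2 = 206340; m = 35337; 35337 = 3 * 11779; sigma = (1 + 3) * (1 + 11779) = 4 * 11780 = 47120; answer 47120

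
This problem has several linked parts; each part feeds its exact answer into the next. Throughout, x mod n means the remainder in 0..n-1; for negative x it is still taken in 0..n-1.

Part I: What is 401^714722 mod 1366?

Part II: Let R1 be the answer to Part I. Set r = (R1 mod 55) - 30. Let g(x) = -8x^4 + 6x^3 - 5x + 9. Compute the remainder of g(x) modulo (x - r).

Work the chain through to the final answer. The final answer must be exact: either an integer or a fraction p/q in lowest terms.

-2571375

Part I: squarings mod 1366: 401^1=401, 401^2=979, 401^4=875, 401^8=665, 401^16=1007, 401^32=477, 401^64=773, 401^128=587, 401^256=337, 401^512=191, 401^1024=965, 401^2048=979, 401^4096=875, 401^8192=665, 401^16384=1007, 401^32768=477, 401^65536=773, 401^131072=587, 401^262144=337, 401^524288=191; 401^714722 = 401^2 * 401^32 * 401^64 * 401^128 * 401^256 * 401^512 * 401^1024 * 401^8192 * 401^16384 * 401^32768 * 401^131072 * 401^524288 = 549 (mod 1366); answer 549
Part II: R1 = 549; r = 24; remainder = value at the root: -8*(24)^4 + 6*(24)^3 - 5*(24)^1 + 9 = (-2654208) + (82944) + (-120) + (9) = -2571375; answer -2571375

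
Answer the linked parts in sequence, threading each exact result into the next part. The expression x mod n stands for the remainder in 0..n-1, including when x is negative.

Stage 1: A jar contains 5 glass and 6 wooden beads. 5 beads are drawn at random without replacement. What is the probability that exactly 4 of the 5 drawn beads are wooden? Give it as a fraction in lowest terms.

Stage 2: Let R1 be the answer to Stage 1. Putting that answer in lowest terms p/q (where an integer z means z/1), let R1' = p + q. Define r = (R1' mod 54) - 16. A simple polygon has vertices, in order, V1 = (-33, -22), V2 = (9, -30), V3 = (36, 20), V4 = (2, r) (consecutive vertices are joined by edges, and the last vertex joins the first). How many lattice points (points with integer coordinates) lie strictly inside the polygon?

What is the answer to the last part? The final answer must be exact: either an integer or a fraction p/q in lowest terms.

Stage 1: total draws C(11,5) = 462; favorable C(6,4)*C(5,1) = 75; P = 25/154; answer 25/154
Stage 2: R1 = 25/154; threaded value p + q = 179; r = 1; cross terms: (-33*-30 - 9*-22)=1188, (9*20 - 36*-30)=1260, (36*1 - 2*20)=-4, (2*-22 - -33*1)=-11; twice the area = |2433| = 2433; area = 2433/2; boundary points = 2 + 1 + 1 + 1 = 5; strictly interior points = area - boundary/2 + 1 = 1215; answer 1215

1215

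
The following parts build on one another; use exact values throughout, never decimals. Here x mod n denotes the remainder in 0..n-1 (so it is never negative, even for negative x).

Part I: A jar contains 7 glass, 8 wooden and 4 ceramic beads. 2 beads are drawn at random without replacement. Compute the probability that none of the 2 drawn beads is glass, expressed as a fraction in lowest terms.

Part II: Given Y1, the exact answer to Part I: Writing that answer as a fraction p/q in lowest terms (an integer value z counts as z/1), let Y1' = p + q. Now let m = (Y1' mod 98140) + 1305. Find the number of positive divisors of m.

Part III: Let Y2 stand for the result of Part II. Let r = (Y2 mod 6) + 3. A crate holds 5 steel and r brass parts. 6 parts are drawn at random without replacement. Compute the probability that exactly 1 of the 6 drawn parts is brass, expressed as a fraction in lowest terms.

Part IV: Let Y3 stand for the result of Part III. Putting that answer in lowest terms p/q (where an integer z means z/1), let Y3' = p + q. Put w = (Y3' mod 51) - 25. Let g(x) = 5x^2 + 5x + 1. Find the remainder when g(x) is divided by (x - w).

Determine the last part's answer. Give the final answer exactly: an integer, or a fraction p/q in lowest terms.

1711

Part I: total draws C(19,2) = 171; favorable C(12,2) = 66; P = 22/57; answer 22/57
Part II: Y1 = 22/57; threaded value p + q = 79; m = 1384; 1384 = 2^3 * 173; number of divisors = (3+1) * (1+1) = 8; answer 8
Part III: Y2 = 8; r = 5; total draws C(10,6) = 210; favorable C(5,1)*C(5,5) = 5; P = 1/42; answer 1/42
Part IV: Y3 = 1/42; threaded value p + q = 43; w = 18; remainder = value at the root: 5*(18)^2 + 5*(18)^1 + 1 = (1620) + (90) + (1) = 1711; answer 1711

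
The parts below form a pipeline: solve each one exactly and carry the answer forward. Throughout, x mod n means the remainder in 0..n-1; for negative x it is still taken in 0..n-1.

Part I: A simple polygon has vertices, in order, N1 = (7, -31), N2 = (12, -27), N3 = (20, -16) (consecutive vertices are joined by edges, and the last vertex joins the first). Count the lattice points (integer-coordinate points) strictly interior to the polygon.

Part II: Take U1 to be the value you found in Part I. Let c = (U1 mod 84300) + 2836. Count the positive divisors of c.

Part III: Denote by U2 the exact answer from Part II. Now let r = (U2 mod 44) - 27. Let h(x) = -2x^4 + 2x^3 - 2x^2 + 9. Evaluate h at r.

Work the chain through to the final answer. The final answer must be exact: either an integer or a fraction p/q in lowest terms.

-275073

Part I: cross terms: (7*-27 - 12*-31)=183, (12*-16 - 20*-27)=348, (20*-31 - 7*-16)=-508; twice the area = |23| = 23; area = 23/2; boundary points = 1 + 1 + 1 = 3; strictly interior points = area - boundary/2 + 1 = 11; answer 11
Part II: U1 = 11; c = 2847; 2847 = 3 * 13 * 73; number of divisors = (1+1) * (1+1) * (1+1) = 8; answer 8
Part III: U2 = 8; r = -19; -2*(-19)^4 + 2*(-19)^3 - 2*(-19)^2 + 9 = (-260642) + (-13718) + (-722) + (9) = -275073; answer -275073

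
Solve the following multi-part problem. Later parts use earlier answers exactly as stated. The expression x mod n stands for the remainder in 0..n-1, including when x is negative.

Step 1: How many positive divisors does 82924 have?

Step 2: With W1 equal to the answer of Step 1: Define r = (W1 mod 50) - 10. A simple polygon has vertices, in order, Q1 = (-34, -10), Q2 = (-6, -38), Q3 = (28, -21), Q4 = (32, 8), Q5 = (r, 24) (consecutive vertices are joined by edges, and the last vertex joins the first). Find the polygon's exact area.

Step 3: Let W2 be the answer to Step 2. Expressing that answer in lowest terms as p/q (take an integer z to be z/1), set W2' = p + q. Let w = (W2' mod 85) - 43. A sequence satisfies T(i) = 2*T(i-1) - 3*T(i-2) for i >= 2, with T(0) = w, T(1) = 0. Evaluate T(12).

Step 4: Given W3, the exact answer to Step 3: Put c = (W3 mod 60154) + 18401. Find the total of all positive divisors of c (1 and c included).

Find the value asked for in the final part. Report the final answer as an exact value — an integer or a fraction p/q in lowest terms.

Step 1: 82924 = 2^2 * 20731; number of divisors = (2+1) * (1+1) = 6; answer 6
Step 2: W1 = 6; r = -4; cross terms: (-34*-38 - -6*-10)=1232, (-6*-21 - 28*-38)=1190, (28*8 - 32*-21)=896, (32*24 - -4*8)=800, (-4*-10 - -34*24)=856; twice the area = |4974| = 4974; area = 2487; answer 2487
Step 3: W2 = 2487; threaded value p + q = 2488; w = -20; T(2) = 2*(0) - 3*(-20) = 60; iterating: T(2)=60, T(3)=120, T(4)=60, T(5)=-240, T(6)=-660, T(7)=-600, T(8)=780, T(9)=3360, T(10)=4380, T(11)=-1320, T(12)=-15780; answer -15780
Step 4: W3 = -15780; c = 62775; 62775 = 3^4 * 5^2 * 31; sigma = (1 + 3 + 9 + 27 + 81) * (1 + 5 + 25) * (1 + 31) = 121 * 31 * 32 = 120032; answer 120032

120032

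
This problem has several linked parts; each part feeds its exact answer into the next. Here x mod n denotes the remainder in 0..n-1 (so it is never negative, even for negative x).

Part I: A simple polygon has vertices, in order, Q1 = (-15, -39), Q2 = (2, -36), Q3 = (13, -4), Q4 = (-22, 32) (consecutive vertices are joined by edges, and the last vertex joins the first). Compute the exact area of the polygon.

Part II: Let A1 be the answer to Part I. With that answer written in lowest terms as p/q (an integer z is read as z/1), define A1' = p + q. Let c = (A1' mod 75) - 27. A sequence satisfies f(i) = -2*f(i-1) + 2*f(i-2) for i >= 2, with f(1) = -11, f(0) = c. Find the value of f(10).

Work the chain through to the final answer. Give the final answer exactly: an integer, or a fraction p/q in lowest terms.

Part I: cross terms: (-15*-36 - 2*-39)=618, (2*-4 - 13*-36)=460, (13*32 - -22*-4)=328, (-22*-39 - -15*32)=1338; twice the area = |2744| = 2744; area = 1372; answer 1372
Part II: A1 = 1372; threaded value p + q = 1373; c = -4; f(2) = -2*(-11) + 2*(-4) = 14; iterating: f(2)=14, f(3)=-50, f(4)=128, f(5)=-356, f(6)=968, f(7)=-2648, f(8)=7232, f(9)=-19760, f(10)=53984; answer 53984

53984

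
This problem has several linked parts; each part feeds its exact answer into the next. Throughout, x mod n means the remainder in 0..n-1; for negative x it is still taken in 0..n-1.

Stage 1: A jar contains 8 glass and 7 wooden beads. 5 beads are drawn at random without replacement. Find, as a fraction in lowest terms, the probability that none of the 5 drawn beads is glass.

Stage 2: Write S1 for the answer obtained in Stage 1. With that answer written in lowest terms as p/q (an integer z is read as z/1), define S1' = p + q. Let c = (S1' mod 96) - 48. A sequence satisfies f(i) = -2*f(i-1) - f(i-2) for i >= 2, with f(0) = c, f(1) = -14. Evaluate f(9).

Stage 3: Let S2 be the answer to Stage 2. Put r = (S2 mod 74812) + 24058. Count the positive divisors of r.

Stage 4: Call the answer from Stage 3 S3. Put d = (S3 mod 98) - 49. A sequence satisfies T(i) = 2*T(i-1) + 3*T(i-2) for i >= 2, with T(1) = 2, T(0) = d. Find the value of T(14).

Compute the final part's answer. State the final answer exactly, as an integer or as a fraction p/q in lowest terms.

-46633979

Stage 1: total draws C(15,5) = 3003; favorable C(7,5) = 21; P = 1/143; answer 1/143
Stage 2: S1 = 1/143; threaded value p + q = 144; c = 0; f(2) = -2*(-14) - 1*(0) = 28; iterating: f(2)=28, f(3)=-42, f(4)=56, f(5)=-70, f(6)=84, f(7)=-98, f(8)=112, f(9)=-126; answer -126
Stage 3: S2 = -126; r = 98744; 98744 = 2^3 * 12343; number of divisors = (3+1) * (1+1) = 8; answer 8
Stage 4: S3 = 8; d = -41; T(2) = 2*(2) + 3*(-41) = -119; iterating: T(2)=-119, T(3)=-232, T(4)=-821, T(5)=-2338, T(6)=-7139, T(7)=-21292, T(8)=-64001, T(9)=-191878, T(10)=-575759, T(11)=-1727152, T(12)=-5181581, T(13)=-15544618, T(14)=-46633979; answer -46633979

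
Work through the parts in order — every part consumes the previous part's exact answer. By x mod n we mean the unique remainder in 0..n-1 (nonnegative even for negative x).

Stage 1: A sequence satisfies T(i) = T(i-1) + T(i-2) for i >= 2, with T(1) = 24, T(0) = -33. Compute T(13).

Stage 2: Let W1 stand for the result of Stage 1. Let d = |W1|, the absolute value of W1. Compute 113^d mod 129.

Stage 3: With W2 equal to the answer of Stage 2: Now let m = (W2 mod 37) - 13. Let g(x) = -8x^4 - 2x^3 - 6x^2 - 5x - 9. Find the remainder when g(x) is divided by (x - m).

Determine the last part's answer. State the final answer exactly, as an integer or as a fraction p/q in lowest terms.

Stage 1: T(2) = 1*(24) + 1*(-33) = -9; iterating: T(2)=-9, T(3)=15, T(4)=6, T(5)=21, T(6)=27, T(7)=48, T(8)=75, T(9)=123, T(10)=198, T(11)=321, T(12)=519, T(13)=840; answer 840
Stage 2: W1 = 840; d = 840; squarings mod 129: 113^1=113, 113^2=127, 113^4=4, 113^8=16, 113^16=127, 113^32=4, 113^64=16, 113^128=127, 113^256=4, 113^512=16; 113^840 = 113^8 * 113^64 * 113^256 * 113^512 = 1 (mod 129); answer 1
Stage 3: W2 = 1; m = -12; remainder = value at the root: -8*(-12)^4 - 2*(-12)^3 - 6*(-12)^2 - 5*(-12)^1 - 9 = (-165888) + (3456) + (-864) + (60) + (-9) = -163245; answer -163245

-163245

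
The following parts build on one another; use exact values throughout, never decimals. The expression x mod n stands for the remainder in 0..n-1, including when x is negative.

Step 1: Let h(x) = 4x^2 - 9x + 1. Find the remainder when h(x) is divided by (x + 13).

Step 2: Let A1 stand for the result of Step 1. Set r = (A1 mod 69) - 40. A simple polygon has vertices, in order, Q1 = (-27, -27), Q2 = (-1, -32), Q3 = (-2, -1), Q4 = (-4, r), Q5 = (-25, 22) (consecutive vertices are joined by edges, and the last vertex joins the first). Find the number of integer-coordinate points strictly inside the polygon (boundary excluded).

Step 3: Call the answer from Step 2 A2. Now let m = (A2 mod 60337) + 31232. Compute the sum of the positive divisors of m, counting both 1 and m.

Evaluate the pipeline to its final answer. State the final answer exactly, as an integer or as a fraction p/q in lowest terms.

35712

Step 1: remainder = value at the root: 4*(-13)^2 - 9*(-13)^1 + 1 = (676) + (117) + (1) = 794; answer 794
Step 2: A1 = 794; r = -5; cross terms: (-27*-32 - -1*-27)=837, (-1*-1 - -2*-32)=-63, (-2*-5 - -4*-1)=6, (-4*22 - -25*-5)=-213, (-25*-27 - -27*22)=1269; twice the area = |1836| = 1836; area = 918; boundary points = 1 + 1 + 2 + 3 + 1 = 8; strictly interior points = area - boundary/2 + 1 = 915; answer 915
Step 3: A2 = 915; m = 32147; 32147 = 17 * 31 * 61; sigma = (1 + 17) * (1 + 31) * (1 + 61) = 18 * 32 * 62 = 35712; answer 35712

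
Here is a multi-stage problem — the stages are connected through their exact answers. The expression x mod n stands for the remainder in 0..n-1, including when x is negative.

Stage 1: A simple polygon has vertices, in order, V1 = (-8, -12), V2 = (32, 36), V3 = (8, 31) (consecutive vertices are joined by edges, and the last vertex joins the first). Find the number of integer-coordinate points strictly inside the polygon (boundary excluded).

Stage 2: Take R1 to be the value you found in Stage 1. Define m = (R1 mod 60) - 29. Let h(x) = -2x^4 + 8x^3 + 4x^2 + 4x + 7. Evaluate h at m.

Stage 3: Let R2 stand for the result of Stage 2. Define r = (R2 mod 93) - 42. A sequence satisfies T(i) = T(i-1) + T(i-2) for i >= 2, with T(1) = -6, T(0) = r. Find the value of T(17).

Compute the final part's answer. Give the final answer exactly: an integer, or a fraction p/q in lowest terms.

Stage 1: cross terms: (-8*36 - 32*-12)=96, (32*31 - 8*36)=704, (8*-12 - -8*31)=152; twice the area = |952| = 952; area = 476; boundary points = 8 + 1 + 1 = 10; strictly interior points = area - boundary/2 + 1 = 472; answer 472
Stage 2: R1 = 472; m = 23; -2*(23)^4 + 8*(23)^3 + 4*(23)^2 + 4*(23)^1 + 7 = (-559682) + (97336) + (2116) + (92) + (7) = -460131; answer -460131
Stage 3: R2 = -460131; r = -9; T(2) = 1*(-6) + 1*(-9) = -15; iterating: T(2)=-15, T(3)=-21, T(4)=-36, T(5)=-57, T(6)=-93, T(7)=-150, T(8)=-243, T(9)=-393, T(10)=-636, T(11)=-1029, T(12)=-1665, T(13)=-2694, T(14)=-4359, T(15)=-7053, T(16)=-11412, T(17)=-18465; answer -18465

-18465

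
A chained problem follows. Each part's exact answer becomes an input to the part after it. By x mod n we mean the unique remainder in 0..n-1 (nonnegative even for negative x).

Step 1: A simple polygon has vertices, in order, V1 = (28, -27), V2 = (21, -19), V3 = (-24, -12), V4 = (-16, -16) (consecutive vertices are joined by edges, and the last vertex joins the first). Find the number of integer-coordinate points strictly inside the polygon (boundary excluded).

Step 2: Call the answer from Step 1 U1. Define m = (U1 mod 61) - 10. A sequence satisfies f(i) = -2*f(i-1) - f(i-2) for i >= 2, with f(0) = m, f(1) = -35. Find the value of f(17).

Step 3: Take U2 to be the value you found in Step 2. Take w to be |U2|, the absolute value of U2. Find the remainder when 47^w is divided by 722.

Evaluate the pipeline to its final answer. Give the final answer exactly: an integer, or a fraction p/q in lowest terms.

473

Step 1: cross terms: (28*-19 - 21*-27)=35, (21*-12 - -24*-19)=-708, (-24*-16 - -16*-12)=192, (-16*-27 - 28*-16)=880; twice the area = |399| = 399; area = 399/2; boundary points = 1 + 1 + 4 + 11 = 17; strictly interior points = area - boundary/2 + 1 = 192; answer 192
Step 2: U1 = 192; m = -1; f(2) = -2*(-35) - 1*(-1) = 71; iterating: f(2)=71, f(3)=-107, f(4)=143, f(5)=-179, f(6)=215, f(7)=-251, f(8)=287, f(9)=-323, f(10)=359, f(11)=-395, f(12)=431, f(13)=-467, f(14)=503, f(15)=-539, f(16)=575, f(17)=-611; answer -611
Step 3: U2 = -611; w = 611; squarings mod 722: 47^1=47, 47^2=43, 47^4=405, 47^8=131, 47^16=555, 47^32=453, 47^64=161, 47^128=651, 47^256=709, 47^512=169; 47^611 = 47^1 * 47^2 * 47^32 * 47^64 * 47^512 = 473 (mod 722); answer 473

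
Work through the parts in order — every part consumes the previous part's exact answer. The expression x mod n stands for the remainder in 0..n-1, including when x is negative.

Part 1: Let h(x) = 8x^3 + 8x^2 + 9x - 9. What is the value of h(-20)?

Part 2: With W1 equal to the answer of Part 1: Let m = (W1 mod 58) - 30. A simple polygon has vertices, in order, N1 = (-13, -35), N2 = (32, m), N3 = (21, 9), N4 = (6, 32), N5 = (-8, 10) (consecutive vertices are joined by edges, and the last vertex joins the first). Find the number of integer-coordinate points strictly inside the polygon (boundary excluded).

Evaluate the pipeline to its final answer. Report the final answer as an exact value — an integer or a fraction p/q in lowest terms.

Part 1: 8*(-20)^3 + 8*(-20)^2 + 9*(-20)^1 - 9 = (-64000) + (3200) + (-180) + (-9) = -60989; answer -60989
Part 2: W1 = -60989; m = -3; cross terms: (-13*-3 - 32*-35)=1159, (32*9 - 21*-3)=351, (21*32 - 6*9)=618, (6*10 - -8*32)=316, (-8*-35 - -13*10)=410; twice the area = |2854| = 2854; area = 1427; boundary points = 1 + 1 + 1 + 2 + 5 = 10; strictly interior points = area - boundary/2 + 1 = 1423; answer 1423

1423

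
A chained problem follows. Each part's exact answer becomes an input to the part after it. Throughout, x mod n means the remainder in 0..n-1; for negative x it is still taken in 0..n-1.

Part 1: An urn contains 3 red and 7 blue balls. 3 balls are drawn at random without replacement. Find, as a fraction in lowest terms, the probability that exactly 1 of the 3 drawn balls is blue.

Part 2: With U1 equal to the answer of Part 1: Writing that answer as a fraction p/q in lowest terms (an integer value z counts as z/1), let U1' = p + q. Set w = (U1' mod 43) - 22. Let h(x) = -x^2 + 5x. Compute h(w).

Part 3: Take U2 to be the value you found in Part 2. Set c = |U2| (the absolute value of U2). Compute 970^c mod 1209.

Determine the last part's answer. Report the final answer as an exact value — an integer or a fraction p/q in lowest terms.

376

Part 1: total draws C(10,3) = 120; favorable C(7,1)*C(3,2) = 21; P = 7/40; answer 7/40
Part 2: U1 = 7/40; threaded value p + q = 47; w = -18; -1*(-18)^2 + 5*(-18)^1 = (-324) + (-90) = -414; answer -414
Part 3: U2 = -414; c = 414; squarings mod 1209: 970^1=970, 970^2=298, 970^4=547, 970^8=586, 970^16=40, 970^32=391, 970^64=547, 970^128=586, 970^256=40; 970^414 = 970^2 * 970^4 * 970^8 * 970^16 * 970^128 * 970^256 = 376 (mod 1209); answer 376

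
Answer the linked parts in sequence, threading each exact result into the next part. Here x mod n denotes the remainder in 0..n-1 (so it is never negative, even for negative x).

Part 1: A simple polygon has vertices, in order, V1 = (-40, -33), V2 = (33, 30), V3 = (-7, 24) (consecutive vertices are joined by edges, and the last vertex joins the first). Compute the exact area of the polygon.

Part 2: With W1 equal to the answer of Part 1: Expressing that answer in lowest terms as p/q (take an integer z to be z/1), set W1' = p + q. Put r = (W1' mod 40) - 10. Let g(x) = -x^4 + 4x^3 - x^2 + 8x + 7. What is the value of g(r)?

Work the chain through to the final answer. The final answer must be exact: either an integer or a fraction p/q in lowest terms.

-6265

Part 1: cross terms: (-40*30 - 33*-33)=-111, (33*24 - -7*30)=1002, (-7*-33 - -40*24)=1191; twice the area = |2082| = 2082; area = 1041; answer 1041
Part 2: W1 = 1041; threaded value p + q = 1042; r = -8; -1*(-8)^4 + 4*(-8)^3 - 1*(-8)^2 + 8*(-8)^1 + 7 = (-4096) + (-2048) + (-64) + (-64) + (7) = -6265; answer -6265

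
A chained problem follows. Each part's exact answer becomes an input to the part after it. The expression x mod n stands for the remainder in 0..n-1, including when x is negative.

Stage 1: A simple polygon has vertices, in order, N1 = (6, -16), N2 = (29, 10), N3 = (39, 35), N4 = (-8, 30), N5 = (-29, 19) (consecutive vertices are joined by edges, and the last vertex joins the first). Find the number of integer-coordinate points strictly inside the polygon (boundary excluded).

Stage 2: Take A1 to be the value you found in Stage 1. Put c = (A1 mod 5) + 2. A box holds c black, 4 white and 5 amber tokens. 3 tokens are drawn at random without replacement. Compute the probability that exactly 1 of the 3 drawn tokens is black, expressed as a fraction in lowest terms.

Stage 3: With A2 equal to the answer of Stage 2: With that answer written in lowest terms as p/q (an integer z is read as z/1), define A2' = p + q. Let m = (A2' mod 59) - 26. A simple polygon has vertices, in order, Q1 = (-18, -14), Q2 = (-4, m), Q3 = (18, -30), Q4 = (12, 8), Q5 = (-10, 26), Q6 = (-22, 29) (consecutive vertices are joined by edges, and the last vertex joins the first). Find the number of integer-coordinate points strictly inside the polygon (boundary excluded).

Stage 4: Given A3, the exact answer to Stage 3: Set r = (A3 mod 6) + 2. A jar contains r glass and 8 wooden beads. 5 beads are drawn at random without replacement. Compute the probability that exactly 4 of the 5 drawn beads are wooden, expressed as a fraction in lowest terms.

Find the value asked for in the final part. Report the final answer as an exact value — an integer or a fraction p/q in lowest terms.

Stage 1: cross terms: (6*10 - 29*-16)=524, (29*35 - 39*10)=625, (39*30 - -8*35)=1450, (-8*19 - -29*30)=718, (-29*-16 - 6*19)=350; twice the area = |3667| = 3667; area = 3667/2; boundary points = 1 + 5 + 1 + 1 + 35 = 43; strictly interior points = area - boundary/2 + 1 = 1813; answer 1813
Stage 2: A1 = 1813; c = 5; total draws C(14,3) = 364; favorable C(5,1)*C(9,2) = 180; P = 45/91; answer 45/91
Stage 3: A2 = 45/91; threaded value p + q = 136; m = -8; cross terms: (-18*-8 - -4*-14)=88, (-4*-30 - 18*-8)=264, (18*8 - 12*-30)=504, (12*26 - -10*8)=392, (-10*29 - -22*26)=282, (-22*-14 - -18*29)=830; twice the area = |2360| = 2360; area = 1180; boundary points = 2 + 22 + 2 + 2 + 3 + 1 = 32; strictly interior points = area - boundary/2 + 1 = 1165; answer 1165
Stage 4: A3 = 1165; r = 3; total draws C(11,5) = 462; favorable C(8,4)*C(3,1) = 210; P = 5/11; answer 5/11

5/11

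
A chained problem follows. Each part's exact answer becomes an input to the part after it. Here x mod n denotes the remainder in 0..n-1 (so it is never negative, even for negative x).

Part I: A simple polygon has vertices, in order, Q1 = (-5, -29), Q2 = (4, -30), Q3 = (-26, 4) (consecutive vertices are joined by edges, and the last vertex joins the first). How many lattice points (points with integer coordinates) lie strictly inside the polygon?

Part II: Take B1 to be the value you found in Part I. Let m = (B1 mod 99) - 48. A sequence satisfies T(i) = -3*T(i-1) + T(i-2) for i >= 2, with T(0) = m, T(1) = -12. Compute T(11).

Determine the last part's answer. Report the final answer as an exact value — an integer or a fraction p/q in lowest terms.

-1226565

Part I: cross terms: (-5*-30 - 4*-29)=266, (4*4 - -26*-30)=-764, (-26*-29 - -5*4)=774; twice the area = |276| = 276; area = 138; boundary points = 1 + 2 + 3 = 6; strictly interior points = area - boundary/2 + 1 = 136; answer 136
Part II: B1 = 136; m = -11; T(2) = -3*(-12) + 1*(-11) = 25; iterating: T(2)=25, T(3)=-87, T(4)=286, T(5)=-945, T(6)=3121, T(7)=-10308, T(8)=34045, T(9)=-112443, T(10)=371374, T(11)=-1226565; answer -1226565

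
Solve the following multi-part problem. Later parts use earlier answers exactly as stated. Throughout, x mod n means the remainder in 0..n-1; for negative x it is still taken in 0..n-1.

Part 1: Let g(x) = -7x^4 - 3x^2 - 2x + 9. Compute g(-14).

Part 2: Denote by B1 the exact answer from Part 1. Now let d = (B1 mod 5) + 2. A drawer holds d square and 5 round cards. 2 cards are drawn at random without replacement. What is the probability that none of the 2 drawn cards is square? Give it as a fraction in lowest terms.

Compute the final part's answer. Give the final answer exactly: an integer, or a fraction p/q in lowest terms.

5/18

Part 1: -7*(-14)^4 - 3*(-14)^2 - 2*(-14)^1 + 9 = (-268912) + (-588) + (28) + (9) = -269463; answer -269463
Part 2: B1 = -269463; d = 4; total draws C(9,2) = 36; favorable C(5,2) = 10; P = 5/18; answer 5/18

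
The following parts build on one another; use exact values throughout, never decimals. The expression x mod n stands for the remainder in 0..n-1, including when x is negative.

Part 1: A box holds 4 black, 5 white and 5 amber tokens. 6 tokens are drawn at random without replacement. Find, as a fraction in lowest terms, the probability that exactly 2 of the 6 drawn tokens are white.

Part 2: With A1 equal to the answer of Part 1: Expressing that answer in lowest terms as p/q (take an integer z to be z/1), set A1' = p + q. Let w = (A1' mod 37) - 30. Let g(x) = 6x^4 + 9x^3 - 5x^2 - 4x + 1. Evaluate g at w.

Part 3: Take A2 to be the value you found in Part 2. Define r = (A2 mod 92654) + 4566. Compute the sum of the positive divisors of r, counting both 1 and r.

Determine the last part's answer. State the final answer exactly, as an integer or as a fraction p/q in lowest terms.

Part 1: total draws C(14,6) = 3003; favorable C(5,2)*C(9,4) = 1260; P = 60/143; answer 60/143
Part 2: A1 = 60/143; threaded value p + q = 203; w = -12; 6*(-12)^4 + 9*(-12)^3 - 5*(-12)^2 - 4*(-12)^1 + 1 = (124416) + (-15552) + (-720) + (48) + (1) = 108193; answer 108193
Part 3: A2 = 108193; r = 20105; 20105 = 5 * 4021; sigma = (1 + 5) * (1 + 4021) = 6 * 4022 = 24132; answer 24132

24132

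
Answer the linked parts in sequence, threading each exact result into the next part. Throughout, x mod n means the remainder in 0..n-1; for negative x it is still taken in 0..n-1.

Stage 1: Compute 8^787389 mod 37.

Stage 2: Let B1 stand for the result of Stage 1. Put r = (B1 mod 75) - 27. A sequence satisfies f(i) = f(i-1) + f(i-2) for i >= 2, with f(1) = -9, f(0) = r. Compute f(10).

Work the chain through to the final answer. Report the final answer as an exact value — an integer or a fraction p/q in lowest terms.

-1209

Stage 1: squarings mod 37: 8^1=8, 8^2=27, 8^4=26, 8^8=10, 8^16=26, 8^32=10, 8^64=26, 8^128=10, 8^256=26, 8^512=10, 8^1024=26, 8^2048=10, 8^4096=26, 8^8192=10, 8^16384=26, 8^32768=10, 8^65536=26, 8^131072=10, 8^262144=26, 8^524288=10; 8^787389 = 8^1 * 8^4 * 8^8 * 8^16 * 8^32 * 8^128 * 8^256 * 8^512 * 8^262144 * 8^524288 = 6 (mod 37); answer 6
Stage 2: B1 = 6; r = -21; f(2) = 1*(-9) + 1*(-21) = -30; iterating: f(2)=-30, f(3)=-39, f(4)=-69, f(5)=-108, f(6)=-177, f(7)=-285, f(8)=-462, f(9)=-747, f(10)=-1209; answer -1209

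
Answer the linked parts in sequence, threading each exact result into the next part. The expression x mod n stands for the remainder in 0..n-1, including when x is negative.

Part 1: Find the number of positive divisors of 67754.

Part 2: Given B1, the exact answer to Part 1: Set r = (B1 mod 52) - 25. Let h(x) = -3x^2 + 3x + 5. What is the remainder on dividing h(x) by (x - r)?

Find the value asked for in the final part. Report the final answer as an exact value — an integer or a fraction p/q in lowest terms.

Part 1: 67754 = 2 * 19 * 1783; number of divisors = (1+1) * (1+1) * (1+1) = 8; answer 8
Part 2: B1 = 8; r = -17; remainder = value at the root: -3*(-17)^2 + 3*(-17)^1 + 5 = (-867) + (-51) + (5) = -913; answer -913

-913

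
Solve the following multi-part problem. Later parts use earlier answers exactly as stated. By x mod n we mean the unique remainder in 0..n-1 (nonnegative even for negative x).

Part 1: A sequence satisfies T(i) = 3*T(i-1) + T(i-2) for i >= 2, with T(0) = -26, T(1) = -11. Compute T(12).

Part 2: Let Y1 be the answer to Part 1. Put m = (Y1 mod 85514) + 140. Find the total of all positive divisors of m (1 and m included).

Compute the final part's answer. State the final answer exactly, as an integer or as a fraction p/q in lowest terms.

Part 1: T(2) = 3*(-11) + 1*(-26) = -59; iterating: T(2)=-59, T(3)=-188, T(4)=-623, T(5)=-2057, T(6)=-6794, T(7)=-22439, T(8)=-74111, T(9)=-244772, T(10)=-808427, T(11)=-2670053, T(12)=-8818586; answer -8818586
Part 2: Y1 = -8818586; m = 75010; 75010 = 2 * 5 * 13 * 577; sigma = (1 + 2) * (1 + 5) * (1 + 13) * (1 + 577) = 3 * 6 * 14 * 578 = 145656; answer 145656

145656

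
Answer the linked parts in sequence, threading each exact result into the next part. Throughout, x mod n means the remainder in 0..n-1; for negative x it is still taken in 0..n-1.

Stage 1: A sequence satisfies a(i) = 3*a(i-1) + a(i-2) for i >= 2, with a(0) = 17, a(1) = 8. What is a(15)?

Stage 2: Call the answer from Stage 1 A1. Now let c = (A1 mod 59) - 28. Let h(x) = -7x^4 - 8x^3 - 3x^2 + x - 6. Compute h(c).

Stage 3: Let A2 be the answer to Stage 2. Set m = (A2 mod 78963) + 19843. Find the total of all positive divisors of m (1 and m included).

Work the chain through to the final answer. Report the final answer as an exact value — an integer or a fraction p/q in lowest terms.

35712

Stage 1: a(2) = 3*(8) + 1*(17) = 41; iterating: a(2)=41, a(3)=131, a(4)=434, a(5)=1433, a(6)=4733, a(7)=15632, a(8)=51629, a(9)=170519, a(10)=563186, a(11)=1860077, a(12)=6143417, a(13)=20290328, a(14)=67014401, a(15)=221333531; answer 221333531
Stage 2: A1 = 221333531; c = 18; -7*(18)^4 - 8*(18)^3 - 3*(18)^2 + 1*(18)^1 - 6 = (-734832) + (-46656) + (-972) + (18) + (-6) = -782448; answer -782448
Stage 3: A2 = -782448; m = 27025; 27025 = 5^2 * 23 * 47; sigma = (1 + 5 + 25) * (1 + 23) * (1 + 47) = 31 * 24 * 48 = 35712; answer 35712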